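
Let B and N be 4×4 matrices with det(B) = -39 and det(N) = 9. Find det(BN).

det(BN) = det(B)·det(N) = (-39)·(9) = -351

-351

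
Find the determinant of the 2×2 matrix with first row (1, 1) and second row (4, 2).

det = 1·2 − 1·4 = 2 − 4 = -2

-2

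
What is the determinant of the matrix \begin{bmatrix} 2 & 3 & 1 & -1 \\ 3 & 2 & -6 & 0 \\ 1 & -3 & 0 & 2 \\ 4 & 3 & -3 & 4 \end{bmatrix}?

-277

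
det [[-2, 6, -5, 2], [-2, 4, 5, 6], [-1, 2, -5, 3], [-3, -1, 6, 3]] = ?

600

Expand along row 1:
  + (-2) · M_11   where M_11 = det([4 5 6; 2 -5 3; -1 6 3]) = -135
  − (6) · M_12   where M_12 = det([-2 5 6; -1 -5 3; -3 6 3]) = -90
  + (-5) · M_13   where M_13 = det([-2 4 6; -1 2 3; -3 -1 3]) = 0
  − (2) · M_14   where M_14 = det([-2 4 5; -1 2 -5; -3 -1 6]) = 105
det = (+1)·(-2)·(-135) + (-1)·(6)·(-90) + (+1)·(-5)·(0) + (-1)·(2)·(105) = 600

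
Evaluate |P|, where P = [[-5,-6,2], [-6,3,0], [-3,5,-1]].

Expand along column 3:
  + 2 · |-6 3; -3 5| = 2·(-30 − (-9)) = -42
  + (-1) · |-5 -6; -6 3| = (-1)·(-15 − 36) = 51
Sum: (-42) + (51) = 9

The determinant is 9.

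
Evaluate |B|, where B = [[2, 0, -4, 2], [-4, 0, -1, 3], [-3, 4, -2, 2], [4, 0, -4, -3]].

Expand along column 2 (it has 3 zeros):
  − (4) · M_32   where M_32 = det([2 -4 2; -4 -1 3; 4 -4 -3]) = 70
det = (-1)·(4)·(70) = -280

det(B) = -280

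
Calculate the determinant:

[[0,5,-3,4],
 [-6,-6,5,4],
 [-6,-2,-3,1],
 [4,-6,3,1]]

-1898

Expand along row 1 (it has 1 zero):
  − (5) · M_12   where M_12 = det([-6 5 4; -6 -3 1; 4 3 1]) = 62
  + (-3) · M_13   where M_13 = det([-6 -6 4; -6 -2 1; 4 -6 1]) = 92
  − (4) · M_14   where M_14 = det([-6 -6 5; -6 -2 -3; 4 -6 3]) = 328
det = (-1)·(5)·(62) + (+1)·(-3)·(92) + (-1)·(4)·(328) = -1898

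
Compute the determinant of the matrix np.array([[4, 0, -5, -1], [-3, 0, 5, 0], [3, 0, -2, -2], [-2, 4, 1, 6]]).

The determinant is -4.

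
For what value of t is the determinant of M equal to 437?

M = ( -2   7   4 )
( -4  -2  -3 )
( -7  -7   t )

Expanding along the column containing t, det(M) is linear in t: det(M) = (32)·t + (245).
Set (32)·t + (245) = 437  ⇒  (32)·t = 192  ⇒  t = 6.

6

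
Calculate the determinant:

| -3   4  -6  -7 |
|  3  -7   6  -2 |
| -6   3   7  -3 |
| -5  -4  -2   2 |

Expand along row 1:
  + (-3) · M_11   where M_11 = det([-7 6 -2; 3 7 -3; -4 -2 2]) = -64
  − (4) · M_12   where M_12 = det([3 6 -2; -6 7 -3; -5 -2 2]) = 92
  + (-6) · M_13   where M_13 = det([3 -7 -2; -6 3 -3; -5 -4 2]) = -285
  − (-7) · M_14   where M_14 = det([3 -7 6; -6 3 7; -5 -4 -2]) = 629
det = (+1)·(-3)·(-64) + (-1)·(4)·(92) + (+1)·(-6)·(-285) + (-1)·(-7)·(629) = 5937

The determinant is 5937.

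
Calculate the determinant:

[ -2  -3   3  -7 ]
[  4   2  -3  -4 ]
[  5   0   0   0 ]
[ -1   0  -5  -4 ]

Expand along row 3 (it has 3 zeros):
  + (5) · M_31   where M_31 = det([-3 3 -7; 2 -3 -4; 0 -5 -4]) = 118
det = (+1)·(5)·(118) = 590

590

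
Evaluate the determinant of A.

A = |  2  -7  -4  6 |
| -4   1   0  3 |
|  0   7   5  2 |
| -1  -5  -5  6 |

det(A) = -449

Expand along row 2 (it has 1 zero):
  − (-4) · M_21   where M_21 = det([-7 -4 6; 7 5 2; -5 -5 6]) = -132
  + (1) · M_22   where M_22 = det([2 -4 6; 0 5 2; -1 -5 6]) = 118
  + (3) · M_24   where M_24 = det([2 -7 -4; 0 7 5; -1 -5 -5]) = -13
det = (-1)·(-4)·(-132) + (+1)·(1)·(118) + (+1)·(3)·(-13) = -449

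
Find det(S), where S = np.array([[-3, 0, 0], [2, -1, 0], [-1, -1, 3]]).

9

S is lower triangular, so det(S) is the product of the diagonal entries:
det = (-3) · (-1) · (3) = 9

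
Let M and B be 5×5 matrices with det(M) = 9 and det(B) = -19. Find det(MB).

det(MB) = det(M)·det(B) = (9)·(-19) = -171

-171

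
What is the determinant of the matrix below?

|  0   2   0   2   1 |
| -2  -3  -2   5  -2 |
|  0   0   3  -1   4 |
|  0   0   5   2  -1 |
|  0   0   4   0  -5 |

The matrix is block upper-triangular with a 2×2 block and a 3×3 block on the diagonal, so its determinant equals the product of the determinants of the diagonal blocks.
det of the 2×2 block = 4
det of the 3×3 block = -83
det = (4)·(-83) = -332

-332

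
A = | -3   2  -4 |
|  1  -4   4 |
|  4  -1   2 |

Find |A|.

The determinant is -20.

Expand along row 1:
  + (-3) · |-4 4; -1 2| = (-3)·(-8 − (-4)) = 12
  − 2 · |1 4; 4 2| = −2·(2 − 16) = 28
  + (-4) · |1 -4; 4 -1| = (-4)·(-1 − (-16)) = -60
Sum: (12) + (28) + (-60) = -20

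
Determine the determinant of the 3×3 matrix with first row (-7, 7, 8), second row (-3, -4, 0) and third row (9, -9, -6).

210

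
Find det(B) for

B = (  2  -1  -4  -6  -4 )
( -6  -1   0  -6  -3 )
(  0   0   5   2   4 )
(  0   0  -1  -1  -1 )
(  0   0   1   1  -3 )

|B| = -96

B is block upper-triangular with a 2×2 block and a 3×3 block on the diagonal, so its determinant equals the product of the determinants of the diagonal blocks.
det of the 2×2 block = -8
det of the 3×3 block = 12
det = (-8)·(12) = -96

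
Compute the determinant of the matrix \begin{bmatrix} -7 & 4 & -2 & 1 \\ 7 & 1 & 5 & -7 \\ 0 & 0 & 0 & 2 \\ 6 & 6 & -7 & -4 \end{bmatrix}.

Expand along row 3 (it has 3 zeros):
  − (2) · M_34   where M_34 = det([-7 4 -2; 7 1 5; 6 6 -7]) = 503
det = (-1)·(2)·(503) = -1006

The determinant is -1006.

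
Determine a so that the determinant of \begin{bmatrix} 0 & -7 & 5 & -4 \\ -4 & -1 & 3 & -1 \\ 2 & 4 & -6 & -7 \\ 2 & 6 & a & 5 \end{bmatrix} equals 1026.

Expanding along the column containing a, det(M) is linear in a: det(M) = (-266)·a + (-1368).
Set (-266)·a + (-1368) = 1026  ⇒  (-266)·a = 2394  ⇒  a = -9.

-9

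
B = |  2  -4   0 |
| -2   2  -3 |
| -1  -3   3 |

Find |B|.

-42

Expand along row 1:
  + 2 · |2 -3; -3 3| = 2·(6 − 9) = -6
  − (-4) · |-2 -3; -1 3| = −(-4)·(-6 − 3) = -36
Sum: (-6) + (-36) = -42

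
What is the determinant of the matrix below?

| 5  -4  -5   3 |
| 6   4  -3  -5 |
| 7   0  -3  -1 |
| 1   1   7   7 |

662

Expand along row 3 (it has 1 zero):
  + (7) · M_31   where M_31 = det([-4 -5 3; 4 -3 -5; 1 7 7]) = 202
  + (-3) · M_33   where M_33 = det([5 -4 3; 6 4 -5; 1 1 7]) = 359
  − (-1) · M_34   where M_34 = det([5 -4 -5; 6 4 -3; 1 1 7]) = 325
det = (+1)·(7)·(202) + (+1)·(-3)·(359) + (-1)·(-1)·(325) = 662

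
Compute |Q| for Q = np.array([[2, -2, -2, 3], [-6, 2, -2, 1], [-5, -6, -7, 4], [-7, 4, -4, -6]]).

Expand along row 1:
  + (2) · M_11   where M_11 = det([2 -2 1; -6 -7 4; 4 -4 -6]) = 208
  − (-2) · M_12   where M_12 = det([-6 -2 1; -5 -7 4; -7 -4 -6]) = -261
  + (-2) · M_13   where M_13 = det([-6 2 1; -5 -6 4; -7 4 -6]) = -298
  − (3) · M_14   where M_14 = det([-6 2 -2; -5 -6 -7; -7 4 -4]) = -130
det = (+1)·(2)·(208) + (-1)·(-2)·(-261) + (+1)·(-2)·(-298) + (-1)·(3)·(-130) = 880

880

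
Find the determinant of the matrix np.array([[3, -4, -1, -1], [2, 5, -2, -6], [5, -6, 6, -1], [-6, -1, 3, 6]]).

The determinant is -390.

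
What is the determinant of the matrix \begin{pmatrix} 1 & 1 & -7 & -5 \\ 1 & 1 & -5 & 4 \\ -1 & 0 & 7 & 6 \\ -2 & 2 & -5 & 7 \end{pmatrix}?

-157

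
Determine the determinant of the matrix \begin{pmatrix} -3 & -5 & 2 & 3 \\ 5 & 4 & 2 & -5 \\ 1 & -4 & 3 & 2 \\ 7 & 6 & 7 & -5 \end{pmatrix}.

Expand along row 1:
  + (-3) · M_11   where M_11 = det([4 2 -5; -4 3 2; 6 7 -5]) = 98
  − (-5) · M_12   where M_12 = det([5 2 -5; 1 3 2; 7 7 -5]) = -37
  + (2) · M_13   where M_13 = det([5 4 -5; 1 -4 2; 7 6 -5]) = -54
  − (3) · M_14   where M_14 = det([5 4 2; 1 -4 3; 7 6 7]) = -106
det = (+1)·(-3)·(98) + (-1)·(-5)·(-37) + (+1)·(2)·(-54) + (-1)·(3)·(-106) = -269

-269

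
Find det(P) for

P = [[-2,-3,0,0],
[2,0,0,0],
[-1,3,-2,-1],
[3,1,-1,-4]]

det(P) = 42

P is block lower-triangular with a 2×2 block and a 2×2 block on the diagonal, so its determinant equals the product of the determinants of the diagonal blocks.
det of the 2×2 block = 6
det of the 2×2 block = 7
det = (6)·(7) = 42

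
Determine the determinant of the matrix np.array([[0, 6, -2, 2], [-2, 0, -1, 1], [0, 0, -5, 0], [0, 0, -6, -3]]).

180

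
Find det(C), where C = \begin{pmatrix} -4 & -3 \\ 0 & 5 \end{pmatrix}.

det(C) = (-4)·5 − (-3)·0 = -20 − 0 = -20

-20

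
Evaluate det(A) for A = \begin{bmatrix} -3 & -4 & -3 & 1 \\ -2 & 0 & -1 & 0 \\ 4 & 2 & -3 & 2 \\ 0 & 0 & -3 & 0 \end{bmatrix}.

-60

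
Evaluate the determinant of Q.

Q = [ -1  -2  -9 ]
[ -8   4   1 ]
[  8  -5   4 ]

Expand along row 1:
  + (-1) · |4 1; -5 4| = (-1)·(16 − (-5)) = -21
  − (-2) · |-8 1; 8 4| = −(-2)·(-32 − 8) = -80
  + (-9) · |-8 4; 8 -5| = (-9)·(40 − 32) = -72
Sum: (-21) + (-80) + (-72) = -173

-173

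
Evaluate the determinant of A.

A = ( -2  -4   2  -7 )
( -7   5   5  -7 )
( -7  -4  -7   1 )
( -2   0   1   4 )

3241

Expand along row 4 (it has 1 zero):
  − (-2) · M_41   where M_41 = det([-4 2 -7; 5 5 -7; -4 -7 1]) = 327
  − (1) · M_43   where M_43 = det([-2 -4 -7; -7 5 -7; -7 -4 1]) = -619
  + (4) · M_44   where M_44 = det([-2 -4 2; -7 5 5; -7 -4 -7]) = 492
det = (-1)·(-2)·(327) + (-1)·(1)·(-619) + (+1)·(4)·(492) = 3241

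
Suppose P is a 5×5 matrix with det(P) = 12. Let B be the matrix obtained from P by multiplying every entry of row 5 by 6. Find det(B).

Scaling one row by 6 multiplies the determinant by 6.
det(B) = (6)·(12) = 72

72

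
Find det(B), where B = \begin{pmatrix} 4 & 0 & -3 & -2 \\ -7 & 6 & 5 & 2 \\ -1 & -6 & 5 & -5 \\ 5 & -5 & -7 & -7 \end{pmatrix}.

Expand along row 1 (it has 1 zero):
  + (4) · M_11   where M_11 = det([6 5 2; -6 5 -5; -5 -7 -7]) = -371
  + (-3) · M_13   where M_13 = det([-7 6 2; -1 -6 -5; 5 -5 -7]) = -241
  − (-2) · M_14   where M_14 = det([-7 6 5; -1 -6 5; 5 -5 -7]) = -186
det = (+1)·(4)·(-371) + (+1)·(-3)·(-241) + (-1)·(-2)·(-186) = -1133

det(B) = -1133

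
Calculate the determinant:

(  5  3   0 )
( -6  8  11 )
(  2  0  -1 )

Expand along row 1:
  + 5 · |8 11; 0 -1| = 5·(-8 − 0) = -40
  − 3 · |-6 11; 2 -1| = −3·(6 − 22) = 48
Sum: (-40) + (48) = 8

The determinant is 8.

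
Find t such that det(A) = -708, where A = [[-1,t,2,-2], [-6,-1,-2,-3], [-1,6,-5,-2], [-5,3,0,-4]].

Expanding along the column containing t, det(A) is linear in t: det(A) = (57)·t + (-195).
Set (57)·t + (-195) = -708  ⇒  (57)·t = -513  ⇒  t = -9.

t = -9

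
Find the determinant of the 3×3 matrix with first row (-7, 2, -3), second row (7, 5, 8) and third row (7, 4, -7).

Expand along column 1:
  + (-7) · |5 8; 4 -7| = (-7)·(-35 − 32) = 469
  − 7 · |2 -3; 4 -7| = −7·(-14 − (-12)) = 14
  + 7 · |2 -3; 5 8| = 7·(16 − (-15)) = 217
Sum: (469) + (14) + (217) = 700

700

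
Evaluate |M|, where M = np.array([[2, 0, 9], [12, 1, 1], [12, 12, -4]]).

Expand along row 1:
  + 2 · |1 1; 12 -4| = 2·(-4 − 12) = -32
  + 9 · |12 1; 12 12| = 9·(144 − 12) = 1188
Sum: (-32) + (1188) = 1156

The determinant is 1156.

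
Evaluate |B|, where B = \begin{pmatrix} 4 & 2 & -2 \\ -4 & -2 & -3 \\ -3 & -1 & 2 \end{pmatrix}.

Expand along row 1:
  + 4 · |-2 -3; -1 2| = 4·(-4 − 3) = -28
  − 2 · |-4 -3; -3 2| = −2·(-8 − 9) = 34
  + (-2) · |-4 -2; -3 -1| = (-2)·(4 − 6) = 4
Sum: (-28) + (34) + (4) = 10

det(B) = 10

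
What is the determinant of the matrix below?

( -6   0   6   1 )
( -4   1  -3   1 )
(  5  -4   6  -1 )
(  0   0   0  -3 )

Expand along row 4 (it has 3 zeros):
  + (-3) · M_44   where M_44 = det([-6 0 6; -4 1 -3; 5 -4 6]) = 102
det = (+1)·(-3)·(102) = -306

The determinant is -306.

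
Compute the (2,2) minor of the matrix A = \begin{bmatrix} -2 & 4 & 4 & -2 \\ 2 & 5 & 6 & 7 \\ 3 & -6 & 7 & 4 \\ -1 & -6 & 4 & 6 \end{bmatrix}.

The minor is -178.

Delete row 2 and column 2; the remaining 3×3 submatrix is [-2 4 -2; 3 7 4; -1 4 6].
Its determinant is -178.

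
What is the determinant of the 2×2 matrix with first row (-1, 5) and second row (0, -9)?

The determinant is 9.

det = (-1)·(-9) − 5·0 = 9 − 0 = 9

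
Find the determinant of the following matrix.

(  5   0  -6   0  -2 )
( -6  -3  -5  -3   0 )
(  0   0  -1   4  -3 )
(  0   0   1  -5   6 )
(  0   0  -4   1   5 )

The determinant is 420.

The matrix is block upper-triangular with a 2×2 block and a 3×3 block on the diagonal, so its determinant equals the product of the determinants of the diagonal blocks.
det of the 2×2 block = -15
det of the 3×3 block = -28
det = (-15)·(-28) = 420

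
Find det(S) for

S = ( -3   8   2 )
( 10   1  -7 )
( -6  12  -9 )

|S| = 1083

Expand along row 1:
  + (-3) · |1 -7; 12 -9| = (-3)·(-9 − (-84)) = -225
  − 8 · |10 -7; -6 -9| = −8·(-90 − 42) = 1056
  + 2 · |10 1; -6 12| = 2·(120 − (-6)) = 252
Sum: (-225) + (1056) + (252) = 1083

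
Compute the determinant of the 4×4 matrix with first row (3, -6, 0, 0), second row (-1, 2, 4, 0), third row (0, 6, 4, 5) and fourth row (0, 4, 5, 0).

Expand along column 4 (it has 3 zeros):
  − (5) · M_34   where M_34 = det([3 -6 0; -1 2 4; 0 4 5]) = -48
det = (-1)·(5)·(-48) = 240

240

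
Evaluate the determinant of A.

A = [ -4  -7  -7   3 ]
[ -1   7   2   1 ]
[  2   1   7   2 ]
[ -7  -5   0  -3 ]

The determinant is 2496.

Expand along row 4 (it has 1 zero):
  − (-7) · M_41   where M_41 = det([-7 -7 3; 7 2 1; 1 7 2]) = 253
  + (-5) · M_42   where M_42 = det([-4 -7 3; -1 2 1; 2 7 2]) = -49
  + (-3) · M_44   where M_44 = det([-4 -7 -7; -1 7 2; 2 1 7]) = -160
det = (-1)·(-7)·(253) + (+1)·(-5)·(-49) + (+1)·(-3)·(-160) = 2496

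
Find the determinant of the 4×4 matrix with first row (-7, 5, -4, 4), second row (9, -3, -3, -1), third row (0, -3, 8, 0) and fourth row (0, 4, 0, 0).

928

Expand along row 4 (it has 3 zeros):
  + (4) · M_42   where M_42 = det([-7 -4 4; 9 -3 -1; 0 8 0]) = 232
det = (+1)·(4)·(232) = 928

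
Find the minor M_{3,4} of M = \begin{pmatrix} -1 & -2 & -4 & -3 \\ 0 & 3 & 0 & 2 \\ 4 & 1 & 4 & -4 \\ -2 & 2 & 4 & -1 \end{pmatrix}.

Delete row 3 and column 4; the remaining 3×3 submatrix is [-1 -2 -4; 0 3 0; -2 2 4].
Its determinant is -36.

-36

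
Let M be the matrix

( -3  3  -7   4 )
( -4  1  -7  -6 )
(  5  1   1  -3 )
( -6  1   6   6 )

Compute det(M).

Expand along row 1:
  + (-3) · M_11   where M_11 = det([1 -7 -6; 1 1 -3; 1 6 6]) = 57
  − (3) · M_12   where M_12 = det([-4 -7 -6; 5 1 -3; -6 6 6]) = -228
  + (-7) · M_13   where M_13 = det([-4 1 -6; 5 1 -3; -6 1 6]) = -114
  − (4) · M_14   where M_14 = det([-4 1 -7; 5 1 1; -6 1 6]) = -133
det = (+1)·(-3)·(57) + (-1)·(3)·(-228) + (+1)·(-7)·(-114) + (-1)·(4)·(-133) = 1843

The determinant is 1843.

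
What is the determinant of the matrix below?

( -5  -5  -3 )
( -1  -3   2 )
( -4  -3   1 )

Expand along row 1:
  + (-5) · |-3 2; -3 1| = (-5)·(-3 − (-6)) = -15
  − (-5) · |-1 2; -4 1| = −(-5)·(-1 − (-8)) = 35
  + (-3) · |-1 -3; -4 -3| = (-3)·(3 − 12) = 27
Sum: (-15) + (35) + (27) = 47

47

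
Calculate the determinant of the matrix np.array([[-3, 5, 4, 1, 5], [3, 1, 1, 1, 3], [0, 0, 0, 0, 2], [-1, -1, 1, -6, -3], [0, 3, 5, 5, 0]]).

Expand along row 3 (it has 4 zeros):
  + (2) · M_35   where M_35 = det([-3 5 4 1; 3 1 1 1; -1 -1 1 -6; 0 3 5 5]) = -381
det = (+1)·(2)·(-381) = -762

The determinant is -762.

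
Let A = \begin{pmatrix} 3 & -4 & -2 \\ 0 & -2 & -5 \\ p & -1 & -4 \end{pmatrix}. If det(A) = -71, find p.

p = -5

Expanding along the row containing p, det(A) is linear in p: det(A) = (16)·p + (9).
Set (16)·p + (9) = -71  ⇒  (16)·p = -80  ⇒  p = -5.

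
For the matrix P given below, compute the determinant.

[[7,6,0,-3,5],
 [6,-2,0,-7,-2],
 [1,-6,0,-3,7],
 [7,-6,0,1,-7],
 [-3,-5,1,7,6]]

Expand along column 3 (it has 4 zeros):
  + (1) · M_53   where M_53 = det([7 6 -3 5; 6 -2 -7 -2; 1 -6 -3 7; 7 -6 1 -7]) = 7168
det = (+1)·(1)·(7168) = 7168

The determinant is 7168.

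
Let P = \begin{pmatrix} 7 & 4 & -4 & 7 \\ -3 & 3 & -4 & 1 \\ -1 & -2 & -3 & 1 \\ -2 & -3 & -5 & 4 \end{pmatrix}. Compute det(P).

The determinant is -436.

Expand along row 1:
  + (7) · M_11   where M_11 = det([3 -4 1; -2 -3 1; -3 -5 4]) = -40
  − (4) · M_12   where M_12 = det([-3 -4 1; -1 -3 1; -2 -5 4]) = 12
  + (-4) · M_13   where M_13 = det([-3 3 1; -1 -2 1; -2 -3 4]) = 20
  − (7) · M_14   where M_14 = det([-3 3 -4; -1 -2 -3; -2 -3 -5]) = 4
det = (+1)·(7)·(-40) + (-1)·(4)·(12) + (+1)·(-4)·(20) + (-1)·(7)·(4) = -436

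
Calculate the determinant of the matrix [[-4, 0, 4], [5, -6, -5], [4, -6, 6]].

Expand along row 1:
  + (-4) · |-6 -5; -6 6| = (-4)·(-36 − 30) = 264
  + 4 · |5 -6; 4 -6| = 4·(-30 − (-24)) = -24
Sum: (264) + (-24) = 240

240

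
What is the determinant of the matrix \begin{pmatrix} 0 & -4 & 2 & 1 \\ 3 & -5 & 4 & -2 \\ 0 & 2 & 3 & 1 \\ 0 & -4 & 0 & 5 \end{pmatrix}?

Expand along column 1 (it has 3 zeros):
  − (3) · M_21   where M_21 = det([-4 2 1; 2 3 1; -4 0 5]) = -76
det = (-1)·(3)·(-76) = 228

The determinant is 228.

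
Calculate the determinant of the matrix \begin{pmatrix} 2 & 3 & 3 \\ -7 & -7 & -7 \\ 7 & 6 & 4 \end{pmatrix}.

-14

Expand along row 1:
  + 2 · |-7 -7; 6 4| = 2·(-28 − (-42)) = 28
  − 3 · |-7 -7; 7 4| = −3·(-28 − (-49)) = -63
  + 3 · |-7 -7; 7 6| = 3·(-42 − (-49)) = 21
Sum: (28) + (-63) + (21) = -14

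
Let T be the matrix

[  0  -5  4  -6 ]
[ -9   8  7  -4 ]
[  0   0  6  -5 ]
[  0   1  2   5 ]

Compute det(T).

Expand along column 1 (it has 3 zeros):
  − (-9) · M_21   where M_21 = det([-5 4 -6; 0 6 -5; 1 2 5]) = -184
det = (-1)·(-9)·(-184) = -1656

The determinant is -1656.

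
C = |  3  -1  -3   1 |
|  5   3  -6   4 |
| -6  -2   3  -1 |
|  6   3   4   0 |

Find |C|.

Expand along row 4 (it has 1 zero):
  − (6) · M_41   where M_41 = det([-1 -3 1; 3 -6 4; -2 3 -1]) = 18
  + (3) · M_42   where M_42 = det([3 -3 1; 5 -6 4; -6 3 -1]) = 18
  − (4) · M_43   where M_43 = det([3 -1 1; 5 3 4; -6 -2 -1]) = 42
det = (-1)·(6)·(18) + (+1)·(3)·(18) + (-1)·(4)·(42) = -222

-222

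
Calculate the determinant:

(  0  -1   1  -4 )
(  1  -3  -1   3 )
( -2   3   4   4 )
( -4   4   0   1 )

Expand along row 1 (it has 1 zero):
  − (-1) · M_12   where M_12 = det([1 -1 3; -2 4 4; -4 0 1]) = 66
  + (1) · M_13   where M_13 = det([1 -3 3; -2 3 4; -4 4 1]) = 41
  − (-4) · M_14   where M_14 = det([1 -3 -1; -2 3 4; -4 4 0]) = 28
det = (-1)·(-1)·(66) + (+1)·(1)·(41) + (-1)·(-4)·(28) = 219

219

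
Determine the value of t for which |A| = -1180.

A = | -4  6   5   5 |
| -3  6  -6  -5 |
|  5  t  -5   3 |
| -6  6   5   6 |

t = -4

Expanding along the row containing t, det(A) is linear in t: det(A) = (-29)·t + (-1296).
Set (-29)·t + (-1296) = -1180  ⇒  (-29)·t = 116  ⇒  t = -4.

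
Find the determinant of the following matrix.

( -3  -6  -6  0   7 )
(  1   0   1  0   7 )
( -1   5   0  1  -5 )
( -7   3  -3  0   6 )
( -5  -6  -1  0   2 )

2763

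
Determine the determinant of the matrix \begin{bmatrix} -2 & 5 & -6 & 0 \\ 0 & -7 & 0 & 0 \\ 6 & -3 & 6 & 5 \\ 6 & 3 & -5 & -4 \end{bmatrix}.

Expand along row 2 (it has 3 zeros):
  + (-7) · M_22   where M_22 = det([-2 -6 0; 6 6 5; 6 -5 -4]) = -326
det = (+1)·(-7)·(-326) = 2282

2282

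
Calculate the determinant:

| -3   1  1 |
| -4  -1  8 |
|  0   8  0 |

160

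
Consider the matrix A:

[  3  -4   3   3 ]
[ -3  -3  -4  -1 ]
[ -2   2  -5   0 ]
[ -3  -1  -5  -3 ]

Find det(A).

-136

Expand along row 3 (it has 1 zero):
  + (-2) · M_31   where M_31 = det([-4 3 3; -3 -4 -1; -1 -5 -3]) = -19
  − (2) · M_32   where M_32 = det([3 3 3; -3 -4 -1; -3 -5 -3]) = 12
  + (-5) · M_33   where M_33 = det([3 -4 3; -3 -3 -1; -3 -1 -3]) = 30
det = (+1)·(-2)·(-19) + (-1)·(2)·(12) + (+1)·(-5)·(30) = -136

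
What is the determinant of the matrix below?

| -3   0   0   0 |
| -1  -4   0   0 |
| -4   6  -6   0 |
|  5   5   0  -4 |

288

The matrix is lower triangular, so the determinant is the product of the diagonal entries:
det = (-3) · (-4) · (-6) · (-4) = 288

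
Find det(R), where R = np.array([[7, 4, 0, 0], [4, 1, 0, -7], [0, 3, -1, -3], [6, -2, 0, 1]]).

275

Expand along column 3 (it has 3 zeros):
  + (-1) · M_33   where M_33 = det([7 4 0; 4 1 -7; 6 -2 1]) = -275
det = (+1)·(-1)·(-275) = 275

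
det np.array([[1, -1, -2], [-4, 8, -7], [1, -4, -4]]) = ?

Expand along column 1:
  + 1 · |8 -7; -4 -4| = 1·(-32 − 28) = -60
  − (-4) · |-1 -2; -4 -4| = −(-4)·(4 − 8) = -16
  + 1 · |-1 -2; 8 -7| = 1·(7 − (-16)) = 23
Sum: (-60) + (-16) + (23) = -53

The determinant is -53.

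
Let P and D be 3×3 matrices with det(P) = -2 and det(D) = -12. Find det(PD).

det(PD) = det(P)·det(D) = (-2)·(-12) = 24

The determinant is 24.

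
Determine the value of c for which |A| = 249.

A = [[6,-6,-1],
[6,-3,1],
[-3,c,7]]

Expanding along the column containing c, det(A) is linear in c: det(A) = (-12)·c + (153).
Set (-12)·c + (153) = 249  ⇒  (-12)·c = 96  ⇒  c = -8.

c = -8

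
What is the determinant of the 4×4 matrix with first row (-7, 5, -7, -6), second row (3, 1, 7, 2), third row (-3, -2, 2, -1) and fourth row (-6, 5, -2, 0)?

The determinant is -1136.

Expand along row 4 (it has 1 zero):
  − (-6) · M_41   where M_41 = det([5 -7 -6; 1 7 2; -2 2 -1]) = -130
  + (5) · M_42   where M_42 = det([-7 -7 -6; 3 7 2; -3 2 -1]) = -64
  − (-2) · M_43   where M_43 = det([-7 5 -6; 3 1 2; -3 -2 -1]) = -18
det = (-1)·(-6)·(-130) + (+1)·(5)·(-64) + (-1)·(-2)·(-18) = -1136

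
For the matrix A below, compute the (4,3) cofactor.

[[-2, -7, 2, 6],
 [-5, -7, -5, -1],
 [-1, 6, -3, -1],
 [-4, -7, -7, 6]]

220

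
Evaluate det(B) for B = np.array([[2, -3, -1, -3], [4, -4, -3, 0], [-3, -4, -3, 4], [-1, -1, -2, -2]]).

Expand along row 2 (it has 1 zero):
  − (4) · M_21   where M_21 = det([-3 -1 -3; -4 -3 4; -1 -2 -2]) = -45
  + (-4) · M_22   where M_22 = det([2 -1 -3; -3 -3 4; -1 -2 -2]) = 29
  − (-3) · M_23   where M_23 = det([2 -3 -3; -3 -4 4; -1 -1 -2]) = 57
det = (-1)·(4)·(-45) + (+1)·(-4)·(29) + (-1)·(-3)·(57) = 235

The determinant is 235.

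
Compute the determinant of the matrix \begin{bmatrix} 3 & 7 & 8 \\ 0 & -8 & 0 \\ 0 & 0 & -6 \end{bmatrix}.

The matrix is upper triangular, so the determinant is the product of the diagonal entries:
det = (3) · (-8) · (-6) = 144

The determinant is 144.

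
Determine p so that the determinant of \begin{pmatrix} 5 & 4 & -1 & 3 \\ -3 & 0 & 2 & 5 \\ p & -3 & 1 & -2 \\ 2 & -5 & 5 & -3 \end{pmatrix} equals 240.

Expanding along the row containing p, det(A) is linear in p: det(A) = (-69)·p + (-243).
Set (-69)·p + (-243) = 240  ⇒  (-69)·p = 483  ⇒  p = -7.

p = -7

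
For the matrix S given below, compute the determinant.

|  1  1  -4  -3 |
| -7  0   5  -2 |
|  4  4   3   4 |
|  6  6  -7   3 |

Expand along row 2 (it has 1 zero):
  − (-7) · M_21   where M_21 = det([1 -4 -3; 4 3 4; 6 -7 3]) = 127
  − (5) · M_23   where M_23 = det([1 1 -3; 4 4 4; 6 6 3]) = 0
  + (-2) · M_24   where M_24 = det([1 1 -4; 4 4 3; 6 6 -7]) = 0
det = (-1)·(-7)·(127) + (-1)·(5)·(0) + (+1)·(-2)·(0) = 889

|S| = 889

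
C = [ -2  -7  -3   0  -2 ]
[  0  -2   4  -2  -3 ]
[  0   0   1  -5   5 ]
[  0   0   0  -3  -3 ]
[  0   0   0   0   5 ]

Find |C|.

C is upper triangular, so det(C) is the product of the diagonal entries:
det = (-2) · (-2) · (1) · (-3) · (5) = -60

-60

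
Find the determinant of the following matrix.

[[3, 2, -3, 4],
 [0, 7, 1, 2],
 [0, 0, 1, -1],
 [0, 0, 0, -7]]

-147

The matrix is upper triangular, so the determinant is the product of the diagonal entries:
det = (3) · (7) · (1) · (-7) = -147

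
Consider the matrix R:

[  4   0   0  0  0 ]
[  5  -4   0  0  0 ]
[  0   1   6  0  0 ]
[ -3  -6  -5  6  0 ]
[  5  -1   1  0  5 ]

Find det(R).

-2880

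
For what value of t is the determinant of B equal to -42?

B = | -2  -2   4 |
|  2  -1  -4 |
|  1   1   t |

Expanding along the row containing t, det(B) is linear in t: det(B) = (6)·t + (12).
Set (6)·t + (12) = -42  ⇒  (6)·t = -54  ⇒  t = -9.

t = -9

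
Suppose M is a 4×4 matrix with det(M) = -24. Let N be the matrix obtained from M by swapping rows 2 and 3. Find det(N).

24

Swapping two rows multiplies the determinant by −1.
det(N) = (-1)·(-24) = 24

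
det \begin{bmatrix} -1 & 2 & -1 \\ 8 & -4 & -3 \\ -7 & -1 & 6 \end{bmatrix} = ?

Expand along column 1:
  + (-1) · |-4 -3; -1 6| = (-1)·(-24 − 3) = 27
  − 8 · |2 -1; -1 6| = −8·(12 − 1) = -88
  + (-7) · |2 -1; -4 -3| = (-7)·(-6 − 4) = 70
Sum: (27) + (-88) + (70) = 9

The determinant is 9.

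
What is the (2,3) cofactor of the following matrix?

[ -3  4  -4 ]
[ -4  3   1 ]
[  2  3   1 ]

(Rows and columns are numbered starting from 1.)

Delete row 2 and column 3; the remaining 2×2 submatrix is [-3 4; 2 3].
Its determinant is (-3)·3 − 4·2 = -17.
The cofactor carries sign (−1)^(2+3) = −1, so C_{2,3} = −(-17) = 17.

17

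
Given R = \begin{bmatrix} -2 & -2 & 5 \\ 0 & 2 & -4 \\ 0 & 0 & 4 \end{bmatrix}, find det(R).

det(R) = -16

R is upper triangular, so det(R) is the product of the diagonal entries:
det = (-2) · (2) · (4) = -16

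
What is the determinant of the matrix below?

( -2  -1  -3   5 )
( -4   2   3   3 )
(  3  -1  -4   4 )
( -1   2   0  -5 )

Expand along row 4 (it has 1 zero):
  − (-1) · M_41   where M_41 = det([-1 -3 5; 2 3 3; -1 -4 4]) = -16
  + (2) · M_42   where M_42 = det([-2 -3 5; -4 3 3; 3 -4 4]) = -88
  + (-5) · M_44   where M_44 = det([-2 -1 -3; -4 2 3; 3 -1 -4]) = 23
det = (-1)·(-1)·(-16) + (+1)·(2)·(-88) + (+1)·(-5)·(23) = -307

-307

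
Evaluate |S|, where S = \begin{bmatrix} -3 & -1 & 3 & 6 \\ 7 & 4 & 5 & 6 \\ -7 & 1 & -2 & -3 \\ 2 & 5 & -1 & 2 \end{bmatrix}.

Expand along row 1:
  + (-3) · M_11   where M_11 = det([4 5 6; 1 -2 -3; 5 -1 2]) = -59
  − (-1) · M_12   where M_12 = det([7 5 6; -7 -2 -3; 2 -1 2]) = 57
  + (3) · M_13   where M_13 = det([7 4 6; -7 1 -3; 2 5 2]) = -71
  − (6) · M_14   where M_14 = det([7 4 5; -7 1 -2; 2 5 -1]) = -166
det = (+1)·(-3)·(-59) + (-1)·(-1)·(57) + (+1)·(3)·(-71) + (-1)·(6)·(-166) = 1017

|S| = 1017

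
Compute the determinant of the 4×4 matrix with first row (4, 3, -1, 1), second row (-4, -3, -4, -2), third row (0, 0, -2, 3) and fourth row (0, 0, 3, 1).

0

The matrix is block upper-triangular with a 2×2 block and a 2×2 block on the diagonal, so its determinant equals the product of the determinants of the diagonal blocks.
det of the 2×2 block = 0
det of the 2×2 block = -11
det = (0)·(-11) = 0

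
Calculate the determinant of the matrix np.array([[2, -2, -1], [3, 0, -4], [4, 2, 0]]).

The determinant is 42.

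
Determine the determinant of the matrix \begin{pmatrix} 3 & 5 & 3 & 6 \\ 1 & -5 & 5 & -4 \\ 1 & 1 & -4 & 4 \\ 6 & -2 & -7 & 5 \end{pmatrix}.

-640

Expand along row 1:
  + (3) · M_11   where M_11 = det([-5 5 -4; 1 -4 4; -2 -7 5]) = -45
  − (5) · M_12   where M_12 = det([1 5 -4; 1 -4 4; 6 -7 5]) = 35
  + (3) · M_13   where M_13 = det([1 -5 -4; 1 1 4; 6 -2 5]) = -50
  − (6) · M_14   where M_14 = det([1 -5 5; 1 1 -4; 6 -2 -7]) = 30
det = (+1)·(3)·(-45) + (-1)·(5)·(35) + (+1)·(3)·(-50) + (-1)·(6)·(30) = -640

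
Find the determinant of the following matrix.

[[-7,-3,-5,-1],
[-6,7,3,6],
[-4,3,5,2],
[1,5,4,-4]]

2132

Expand along row 1:
  + (-7) · M_11   where M_11 = det([7 3 6; 3 5 2; 5 4 -4]) = -208
  − (-3) · M_12   where M_12 = det([-6 3 6; -4 5 2; 1 4 -4]) = 0
  + (-5) · M_13   where M_13 = det([-6 7 6; -4 3 2; 1 5 -4]) = -104
  − (-1) · M_14   where M_14 = det([-6 7 3; -4 3 5; 1 5 4]) = 156
det = (+1)·(-7)·(-208) + (-1)·(-3)·(0) + (+1)·(-5)·(-104) + (-1)·(-1)·(156) = 2132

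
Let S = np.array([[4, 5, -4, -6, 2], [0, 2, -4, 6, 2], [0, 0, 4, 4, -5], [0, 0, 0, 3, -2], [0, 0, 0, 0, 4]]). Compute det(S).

S is upper triangular, so det(S) is the product of the diagonal entries:
det = (4) · (2) · (4) · (3) · (4) = 384

The determinant is 384.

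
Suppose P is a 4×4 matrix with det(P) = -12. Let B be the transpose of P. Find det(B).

det(Pᵀ) = det(P).
det(B) = (1)·(-12) = -12

-12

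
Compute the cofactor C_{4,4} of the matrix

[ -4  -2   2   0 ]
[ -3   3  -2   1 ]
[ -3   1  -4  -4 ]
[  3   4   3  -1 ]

Delete row 4 and column 4; the remaining 3×3 submatrix is [-4 -2 2; -3 3 -2; -3 1 -4].
Its determinant is 64.
The cofactor carries sign (−1)^(4+4) = +1, so C_{4,4} = +(64) = 64.

64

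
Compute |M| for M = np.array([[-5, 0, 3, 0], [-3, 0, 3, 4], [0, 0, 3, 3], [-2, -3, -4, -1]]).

-126

Expand along column 2 (it has 3 zeros):
  + (-3) · M_42   where M_42 = det([-5 3 0; -3 3 4; 0 3 3]) = 42
det = (+1)·(-3)·(42) = -126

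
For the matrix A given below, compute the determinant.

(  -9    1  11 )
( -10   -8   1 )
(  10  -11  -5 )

Expand along row 1:
  + (-9) · |-8 1; -11 -5| = (-9)·(40 − (-11)) = -459
  − 1 · |-10 1; 10 -5| = −1·(50 − 10) = -40
  + 11 · |-10 -8; 10 -11| = 11·(110 − (-80)) = 2090
Sum: (-459) + (-40) + (2090) = 1591

1591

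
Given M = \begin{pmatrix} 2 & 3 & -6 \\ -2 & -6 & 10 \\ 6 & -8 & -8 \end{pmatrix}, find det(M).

det(M) = 76

Expand along row 1:
  + 2 · |-6 10; -8 -8| = 2·(48 − (-80)) = 256
  − 3 · |-2 10; 6 -8| = −3·(16 − 60) = 132
  + (-6) · |-2 -6; 6 -8| = (-6)·(16 − (-36)) = -312
Sum: (256) + (132) + (-312) = 76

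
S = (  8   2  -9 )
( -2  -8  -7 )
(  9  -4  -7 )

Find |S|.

Expand along row 1:
  + 8 · |-8 -7; -4 -7| = 8·(56 − 28) = 224
  − 2 · |-2 -7; 9 -7| = −2·(14 − (-63)) = -154
  + (-9) · |-2 -8; 9 -4| = (-9)·(8 − (-72)) = -720
Sum: (224) + (-154) + (-720) = -650

The determinant is -650.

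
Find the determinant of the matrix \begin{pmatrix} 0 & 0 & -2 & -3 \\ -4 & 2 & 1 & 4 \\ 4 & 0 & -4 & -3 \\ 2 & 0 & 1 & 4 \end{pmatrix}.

16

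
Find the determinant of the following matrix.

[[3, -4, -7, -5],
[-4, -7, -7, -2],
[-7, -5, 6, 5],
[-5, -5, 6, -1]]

1596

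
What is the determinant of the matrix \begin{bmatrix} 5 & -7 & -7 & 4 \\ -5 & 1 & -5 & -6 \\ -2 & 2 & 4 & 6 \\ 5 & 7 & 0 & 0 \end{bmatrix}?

The determinant is -4228.

Expand along row 4 (it has 2 zeros):
  − (5) · M_41   where M_41 = det([-7 -7 4; 1 -5 -6; 2 4 6]) = 224
  + (7) · M_42   where M_42 = det([5 -7 4; -5 -5 -6; -2 4 6]) = -444
det = (-1)·(5)·(224) + (+1)·(7)·(-444) = -4228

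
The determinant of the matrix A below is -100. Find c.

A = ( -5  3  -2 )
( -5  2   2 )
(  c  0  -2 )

Expanding along the row containing c, det(A) is linear in c: det(A) = (10)·c + (-10).
Set (10)·c + (-10) = -100  ⇒  (10)·c = -90  ⇒  c = -9.

c = -9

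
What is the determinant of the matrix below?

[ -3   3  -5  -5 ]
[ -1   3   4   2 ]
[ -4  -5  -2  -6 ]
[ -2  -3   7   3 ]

-282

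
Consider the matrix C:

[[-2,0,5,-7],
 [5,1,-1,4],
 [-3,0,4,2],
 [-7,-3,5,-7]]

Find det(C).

|C| = 389

Expand along column 2 (it has 2 zeros):
  + (1) · M_22   where M_22 = det([-2 5 -7; -3 4 2; -7 5 -7]) = -190
  + (-3) · M_42   where M_42 = det([-2 5 -7; 5 -1 4; -3 4 2]) = -193
det = (+1)·(1)·(-190) + (+1)·(-3)·(-193) = 389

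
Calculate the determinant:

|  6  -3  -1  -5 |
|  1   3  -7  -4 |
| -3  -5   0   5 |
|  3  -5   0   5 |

Expand along column 3 (it has 2 zeros):
  + (-1) · M_13   where M_13 = det([1 3 -4; -3 -5 5; 3 -5 5]) = -30
  − (-7) · M_23   where M_23 = det([6 -3 -5; -3 -5 5; 3 -5 5]) = -240
det = (+1)·(-1)·(-30) + (-1)·(-7)·(-240) = -1650

The determinant is -1650.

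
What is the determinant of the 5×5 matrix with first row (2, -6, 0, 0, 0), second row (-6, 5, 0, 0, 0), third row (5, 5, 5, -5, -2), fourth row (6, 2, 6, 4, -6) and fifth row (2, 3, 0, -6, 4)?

The matrix is block lower-triangular with a 2×2 block and a 3×3 block on the diagonal, so its determinant equals the product of the determinants of the diagonal blocks.
det of the 2×2 block = -26
det of the 3×3 block = 92
det = (-26)·(92) = -2392

The determinant is -2392.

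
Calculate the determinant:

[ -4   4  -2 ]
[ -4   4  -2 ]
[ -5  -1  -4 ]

Expand along row 1:
  + (-4) · |4 -2; -1 -4| = (-4)·(-16 − 2) = 72
  − 4 · |-4 -2; -5 -4| = −4·(16 − 10) = -24
  + (-2) · |-4 4; -5 -1| = (-2)·(4 − (-20)) = -48
Sum: (72) + (-24) + (-48) = 0

0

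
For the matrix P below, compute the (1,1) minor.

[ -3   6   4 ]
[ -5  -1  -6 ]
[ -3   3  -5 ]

The minor is 23.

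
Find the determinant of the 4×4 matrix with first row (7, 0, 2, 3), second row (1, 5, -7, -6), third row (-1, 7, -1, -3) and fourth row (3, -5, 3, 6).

588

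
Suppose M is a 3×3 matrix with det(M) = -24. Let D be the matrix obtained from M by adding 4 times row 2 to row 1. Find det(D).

The determinant is -24.

Adding a multiple of one row to another leaves the determinant unchanged.
det(D) = (1)·(-24) = -24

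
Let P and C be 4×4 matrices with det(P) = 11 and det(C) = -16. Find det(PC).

det(PC) = det(P)·det(C) = (11)·(-16) = -176

-176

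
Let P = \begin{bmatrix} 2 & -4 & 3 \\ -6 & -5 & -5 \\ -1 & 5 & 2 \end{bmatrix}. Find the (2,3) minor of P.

The minor is 6.

Delete row 2 and column 3; the remaining 2×2 submatrix is [2 -4; -1 5].
Its determinant is 2·5 − (-4)·(-1) = 6.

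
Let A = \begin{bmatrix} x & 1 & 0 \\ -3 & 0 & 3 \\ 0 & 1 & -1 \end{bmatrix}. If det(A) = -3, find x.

Expanding along the row containing x, det(A) is linear in x: det(A) = (-3)·x + (-3).
Set (-3)·x + (-3) = -3  ⇒  (-3)·x = 0  ⇒  x = 0.

x = 0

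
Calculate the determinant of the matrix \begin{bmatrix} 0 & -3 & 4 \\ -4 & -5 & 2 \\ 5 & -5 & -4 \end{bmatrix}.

Expand along column 1:
  − (-4) · |-3 4; -5 -4| = −(-4)·(12 − (-20)) = 128
  + 5 · |-3 4; -5 2| = 5·(-6 − (-20)) = 70
Sum: (128) + (70) = 198

The determinant is 198.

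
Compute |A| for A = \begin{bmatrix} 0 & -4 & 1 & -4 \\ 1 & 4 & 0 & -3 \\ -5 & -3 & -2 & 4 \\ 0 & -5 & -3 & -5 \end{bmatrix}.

Expand along column 1 (it has 2 zeros):
  − (1) · M_21   where M_21 = det([-4 1 -4; -3 -2 4; -5 -3 -5]) = -119
  + (-5) · M_31   where M_31 = det([-4 1 -4; 4 0 -3; -5 -3 -5]) = 119
det = (-1)·(1)·(-119) + (+1)·(-5)·(119) = -476

-476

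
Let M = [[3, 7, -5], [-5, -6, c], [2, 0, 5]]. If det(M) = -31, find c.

-4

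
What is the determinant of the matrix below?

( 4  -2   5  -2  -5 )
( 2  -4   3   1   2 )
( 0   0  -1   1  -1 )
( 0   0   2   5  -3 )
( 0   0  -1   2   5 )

564

The matrix is block upper-triangular with a 2×2 block and a 3×3 block on the diagonal, so its determinant equals the product of the determinants of the diagonal blocks.
det of the 2×2 block = -12
det of the 3×3 block = -47
det = (-12)·(-47) = 564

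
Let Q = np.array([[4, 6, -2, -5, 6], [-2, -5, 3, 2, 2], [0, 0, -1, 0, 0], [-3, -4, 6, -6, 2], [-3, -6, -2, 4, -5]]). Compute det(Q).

297

Expand along row 3 (it has 4 zeros):
  + (-1) · M_33   where M_33 = det([4 6 -5 6; -2 -5 2 2; -3 -4 -6 2; -3 -6 4 -5]) = -297
det = (+1)·(-1)·(-297) = 297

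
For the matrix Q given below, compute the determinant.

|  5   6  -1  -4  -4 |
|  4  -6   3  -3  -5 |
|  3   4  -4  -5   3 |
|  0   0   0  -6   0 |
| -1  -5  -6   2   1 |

|Q| = 12144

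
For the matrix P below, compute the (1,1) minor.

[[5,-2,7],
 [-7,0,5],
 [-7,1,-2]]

The minor is -5.

Delete row 1 and column 1; the remaining 2×2 submatrix is [0 5; 1 -2].
Its determinant is 0·(-2) − 5·1 = -5.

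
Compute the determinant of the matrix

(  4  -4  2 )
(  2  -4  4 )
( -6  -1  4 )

Expand along row 1:
  + 4 · |-4 4; -1 4| = 4·(-16 − (-4)) = -48
  − (-4) · |2 4; -6 4| = −(-4)·(8 − (-24)) = 128
  + 2 · |2 -4; -6 -1| = 2·(-2 − 24) = -52
Sum: (-48) + (128) + (-52) = 28

The determinant is 28.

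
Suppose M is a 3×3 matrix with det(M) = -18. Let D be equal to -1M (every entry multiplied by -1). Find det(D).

18

For a 3×3 matrix, det(-1M) = (-1)^3·det(M) = -1·det(M).
det(D) = (-1)·(-18) = 18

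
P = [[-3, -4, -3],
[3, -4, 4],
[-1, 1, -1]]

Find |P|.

|P| = 7

Expand along column 1:
  + (-3) · |-4 4; 1 -1| = (-3)·(4 − 4) = 0
  − 3 · |-4 -3; 1 -1| = −3·(4 − (-3)) = -21
  + (-1) · |-4 -3; -4 4| = (-1)·(-16 − 12) = 28
Sum: (0) + (-21) + (28) = 7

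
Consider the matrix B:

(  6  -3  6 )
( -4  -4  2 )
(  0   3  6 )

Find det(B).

Expand along column 1:
  + 6 · |-4 2; 3 6| = 6·(-24 − 6) = -180
  − (-4) · |-3 6; 3 6| = −(-4)·(-18 − 18) = -144
Sum: (-180) + (-144) = -324

|B| = -324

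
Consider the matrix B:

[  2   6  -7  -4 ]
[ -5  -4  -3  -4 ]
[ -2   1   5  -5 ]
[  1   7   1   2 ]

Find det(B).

det(B) = 2233

Expand along row 1:
  + (2) · M_11   where M_11 = det([-4 -3 -4; 1 5 -5; 7 1 2]) = 187
  − (6) · M_12   where M_12 = det([-5 -3 -4; -2 5 -5; 1 1 2]) = -44
  + (-7) · M_13   where M_13 = det([-5 -4 -4; -2 1 -5; 1 7 2]) = -121
  − (-4) · M_14   where M_14 = det([-5 -4 -3; -2 1 5; 1 7 1]) = 187
det = (+1)·(2)·(187) + (-1)·(6)·(-44) + (+1)·(-7)·(-121) + (-1)·(-4)·(187) = 2233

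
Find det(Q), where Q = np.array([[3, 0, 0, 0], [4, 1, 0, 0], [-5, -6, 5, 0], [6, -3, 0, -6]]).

Q is lower triangular, so det(Q) is the product of the diagonal entries:
det = (3) · (1) · (5) · (-6) = -90

-90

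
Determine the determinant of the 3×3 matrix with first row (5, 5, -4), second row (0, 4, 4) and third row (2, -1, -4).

12

Expand along column 1:
  + 5 · |4 4; -1 -4| = 5·(-16 − (-4)) = -60
  + 2 · |5 -4; 4 4| = 2·(20 − (-16)) = 72
Sum: (-60) + (72) = 12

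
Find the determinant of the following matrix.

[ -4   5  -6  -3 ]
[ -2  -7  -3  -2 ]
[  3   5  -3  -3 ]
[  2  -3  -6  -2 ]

Expand along row 1:
  + (-4) · M_11   where M_11 = det([-7 -3 -2; 5 -3 -3; -3 -6 -2]) = 105
  − (5) · M_12   where M_12 = det([-2 -3 -2; 3 -3 -3; 2 -6 -2]) = 48
  + (-6) · M_13   where M_13 = det([-2 -7 -2; 3 5 -3; 2 -3 -2]) = 76
  − (-3) · M_14   where M_14 = det([-2 -7 -3; 3 5 -3; 2 -3 -6]) = 51
det = (+1)·(-4)·(105) + (-1)·(5)·(48) + (+1)·(-6)·(76) + (-1)·(-3)·(51) = -963

-963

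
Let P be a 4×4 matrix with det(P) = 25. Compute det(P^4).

The determinant is 390625.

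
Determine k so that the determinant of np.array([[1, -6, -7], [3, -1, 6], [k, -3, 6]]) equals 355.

Expanding along the column containing k, det(B) is linear in k: det(B) = (-43)·k + (183).
Set (-43)·k + (183) = 355  ⇒  (-43)·k = 172  ⇒  k = -4.

-4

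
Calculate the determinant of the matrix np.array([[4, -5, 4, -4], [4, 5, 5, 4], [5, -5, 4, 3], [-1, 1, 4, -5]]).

The determinant is -1146.

Expand along row 1:
  + (4) · M_11   where M_11 = det([5 5 4; -5 4 3; 1 4 -5]) = -366
  − (-5) · M_12   where M_12 = det([4 5 4; 5 4 3; -1 4 -5]) = 78
  + (4) · M_13   where M_13 = det([4 5 4; 5 -5 3; -1 1 -5]) = 198
  − (-4) · M_14   where M_14 = det([4 5 5; 5 -5 4; -1 1 4]) = -216
det = (+1)·(4)·(-366) + (-1)·(-5)·(78) + (+1)·(4)·(198) + (-1)·(-4)·(-216) = -1146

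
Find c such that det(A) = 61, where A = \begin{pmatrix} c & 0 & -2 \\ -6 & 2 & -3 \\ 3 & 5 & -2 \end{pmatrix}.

c = -1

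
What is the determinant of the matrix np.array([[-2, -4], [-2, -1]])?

-6

det = (-2)·(-1) − (-4)·(-2) = 2 − 8 = -6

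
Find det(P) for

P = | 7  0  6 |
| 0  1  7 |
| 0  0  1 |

P is upper triangular, so det(P) is the product of the diagonal entries:
det = (7) · (1) · (1) = 7

det(P) = 7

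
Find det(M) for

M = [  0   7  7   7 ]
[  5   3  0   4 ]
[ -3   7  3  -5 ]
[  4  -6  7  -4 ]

Expand along row 1 (it has 1 zero):
  − (7) · M_12   where M_12 = det([5 0 4; -3 3 -5; 4 7 -4]) = -17
  + (7) · M_13   where M_13 = det([5 3 4; -3 7 -5; 4 -6 -4]) = -426
  − (7) · M_14   where M_14 = det([5 3 0; -3 7 3; 4 -6 7]) = 434
det = (-1)·(7)·(-17) + (+1)·(7)·(-426) + (-1)·(7)·(434) = -5901

-5901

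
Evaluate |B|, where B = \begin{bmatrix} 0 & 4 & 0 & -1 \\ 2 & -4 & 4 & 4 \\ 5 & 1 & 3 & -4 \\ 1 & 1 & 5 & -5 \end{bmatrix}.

-620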